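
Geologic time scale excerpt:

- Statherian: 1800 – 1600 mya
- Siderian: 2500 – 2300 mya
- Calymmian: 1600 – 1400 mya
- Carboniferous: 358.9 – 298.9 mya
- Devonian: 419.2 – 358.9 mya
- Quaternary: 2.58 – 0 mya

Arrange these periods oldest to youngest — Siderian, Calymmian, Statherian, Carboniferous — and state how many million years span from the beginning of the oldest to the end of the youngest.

Siderian, Statherian, Calymmian, Carboniferous; total span 2201.1 Myr

Start ages (Ma): Siderian 2500, Statherian 1800, Calymmian 1600, Carboniferous 358.9.
Ordered oldest to youngest: Siderian, Statherian, Calymmian, Carboniferous.
Span = 2500 − 298.9 = 2201.1 Myr.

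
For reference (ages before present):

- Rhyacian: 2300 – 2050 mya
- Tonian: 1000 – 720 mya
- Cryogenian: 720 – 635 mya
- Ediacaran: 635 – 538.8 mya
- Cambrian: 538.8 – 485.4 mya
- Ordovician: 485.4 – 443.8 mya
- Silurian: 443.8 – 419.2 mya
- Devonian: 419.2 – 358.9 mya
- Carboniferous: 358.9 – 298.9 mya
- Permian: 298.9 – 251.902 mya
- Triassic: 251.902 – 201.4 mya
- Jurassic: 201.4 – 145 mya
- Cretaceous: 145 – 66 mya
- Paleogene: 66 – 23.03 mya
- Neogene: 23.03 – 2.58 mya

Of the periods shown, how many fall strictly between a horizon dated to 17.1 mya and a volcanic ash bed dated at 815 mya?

12

815 Ma sits inside the Tonian (1000–720) and 17.1 Ma inside the Neogene (23.03–2.58); neither of those is wholly between the two dates.
The listed periods lying completely between them are Cryogenian, Ediacaran, Cambrian, Ordovician, Silurian, Devonian, Carboniferous, Permian, Triassic, Jurassic, Cretaceous, Paleogene — 12 in all.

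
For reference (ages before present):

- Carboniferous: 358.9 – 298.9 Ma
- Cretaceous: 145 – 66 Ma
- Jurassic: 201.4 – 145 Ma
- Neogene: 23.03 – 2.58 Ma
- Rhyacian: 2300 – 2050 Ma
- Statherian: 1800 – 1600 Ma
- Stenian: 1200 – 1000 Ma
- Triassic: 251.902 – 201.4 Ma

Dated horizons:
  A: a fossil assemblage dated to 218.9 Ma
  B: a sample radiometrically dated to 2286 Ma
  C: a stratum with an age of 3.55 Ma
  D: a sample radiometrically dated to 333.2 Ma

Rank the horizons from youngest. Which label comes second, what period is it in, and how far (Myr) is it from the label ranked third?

A, in the Triassic; 114.3 million years to D

Sorted youngest-first by Ma: C (3.55), A (218.9), D (333.2), B (2286).
The second youngest is A at 218.9 Ma, which lies in 251.902–201.4 Ma: the Triassic.
The third youngest is D at 333.2 Ma; separation = |218.9 − 333.2| = 114.3 Myr.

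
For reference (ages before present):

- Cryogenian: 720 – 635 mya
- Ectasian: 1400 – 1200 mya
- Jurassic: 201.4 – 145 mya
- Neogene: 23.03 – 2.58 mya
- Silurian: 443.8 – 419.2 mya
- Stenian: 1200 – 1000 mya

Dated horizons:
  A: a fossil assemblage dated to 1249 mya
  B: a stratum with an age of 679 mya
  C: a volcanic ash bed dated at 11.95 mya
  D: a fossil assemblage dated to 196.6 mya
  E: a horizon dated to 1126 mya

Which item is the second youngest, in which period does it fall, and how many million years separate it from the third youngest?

D, in the Jurassic; 482.4 million years to B

Sorted youngest-first by Ma: C (11.95), D (196.6), B (679), E (1126), A (1249).
The second youngest is D at 196.6 Ma, which lies in 201.4–145 Ma: the Jurassic.
The third youngest is B at 679 Ma; separation = |196.6 − 679| = 482.4 Myr.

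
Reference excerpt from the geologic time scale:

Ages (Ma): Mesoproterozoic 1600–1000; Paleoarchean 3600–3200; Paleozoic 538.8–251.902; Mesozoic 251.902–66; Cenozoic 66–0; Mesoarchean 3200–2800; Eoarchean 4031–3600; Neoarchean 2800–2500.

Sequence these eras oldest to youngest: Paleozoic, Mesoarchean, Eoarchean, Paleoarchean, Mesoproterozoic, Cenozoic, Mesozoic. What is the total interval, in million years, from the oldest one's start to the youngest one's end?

Eoarchean, Paleoarchean, Mesoarchean, Mesoproterozoic, Paleozoic, Mesozoic, Cenozoic; total span 4031 Myr

From the excerpt: Paleozoic 538.8–251.902; Mesoarchean 3200–2800; Eoarchean 4031–3600; Paleoarchean 3600–3200; Mesoproterozoic 1600–1000; Cenozoic 66–0; Mesozoic 251.902–66 (Ma).
Larger Ma is earlier, so the oldest is Eoarchean and the youngest is Cenozoic; oldest to youngest: Eoarchean, Paleoarchean, Mesoarchean, Mesoproterozoic, Paleozoic, Mesozoic, Cenozoic.
Oldest start 4031 minus youngest end 0 gives 4031 Myr overall.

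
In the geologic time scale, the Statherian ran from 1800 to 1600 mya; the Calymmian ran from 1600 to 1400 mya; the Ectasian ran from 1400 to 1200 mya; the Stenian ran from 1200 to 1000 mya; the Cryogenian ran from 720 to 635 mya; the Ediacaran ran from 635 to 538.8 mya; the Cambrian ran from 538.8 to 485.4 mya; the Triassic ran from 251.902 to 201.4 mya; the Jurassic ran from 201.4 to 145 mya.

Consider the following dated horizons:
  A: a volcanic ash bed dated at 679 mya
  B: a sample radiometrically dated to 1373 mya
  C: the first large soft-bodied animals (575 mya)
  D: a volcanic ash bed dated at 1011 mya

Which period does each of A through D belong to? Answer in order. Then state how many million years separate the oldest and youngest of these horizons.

A — Cryogenian; B — Ectasian; C — Ediacaran; D — Stenian; span 798 million years

Match each age against the start–end ranges in the excerpt: A = 679 Ma → Cryogenian (720–635); B = 1373 Ma → Ectasian (1400–1200); C = 575 Ma → Ediacaran (635–538.8); D = 1011 Ma → Stenian (1200–1000).
The largest age is 1373 Ma and the smallest is 575 Ma; their difference is 798 Myr.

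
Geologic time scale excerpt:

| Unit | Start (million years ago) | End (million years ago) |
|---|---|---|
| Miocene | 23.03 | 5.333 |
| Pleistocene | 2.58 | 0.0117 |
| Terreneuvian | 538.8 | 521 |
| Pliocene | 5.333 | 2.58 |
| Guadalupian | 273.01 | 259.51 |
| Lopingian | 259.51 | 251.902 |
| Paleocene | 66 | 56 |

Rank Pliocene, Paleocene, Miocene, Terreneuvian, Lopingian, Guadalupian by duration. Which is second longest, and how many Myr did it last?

Durations: Pliocene 2.753; Paleocene 10; Miocene 17.697; Terreneuvian 17.8; Lopingian 7.608; Guadalupian 13.5 Myr.
Sorted longest-first: Terreneuvian (17.8), Miocene (17.697), Guadalupian (13.5), Paleocene (10), Lopingian (7.608), Pliocene (2.753).
The second longest is Miocene at 17.697 Myr.

Miocene, 17.697 million years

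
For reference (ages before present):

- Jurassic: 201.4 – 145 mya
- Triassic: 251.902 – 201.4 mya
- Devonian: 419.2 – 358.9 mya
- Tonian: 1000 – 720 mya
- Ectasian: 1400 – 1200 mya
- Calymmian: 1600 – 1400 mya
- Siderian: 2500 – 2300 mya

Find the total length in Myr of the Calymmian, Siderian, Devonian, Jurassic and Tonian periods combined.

796.7 million years

Each duration: Calymmian = 200; Siderian = 200; Devonian = 60.3; Jurassic = 56.4; Tonian = 280.
Sum: 200 + 200 + 60.3 + 56.4 + 280 = 796.7 Myr.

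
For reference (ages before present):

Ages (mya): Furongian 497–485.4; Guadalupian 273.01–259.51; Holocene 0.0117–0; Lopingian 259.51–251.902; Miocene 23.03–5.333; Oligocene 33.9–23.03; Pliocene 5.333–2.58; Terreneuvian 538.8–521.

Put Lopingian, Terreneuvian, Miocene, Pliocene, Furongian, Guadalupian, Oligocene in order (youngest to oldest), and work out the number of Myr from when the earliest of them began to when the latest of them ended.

From the excerpt: Lopingian 259.51–251.902; Terreneuvian 538.8–521; Miocene 23.03–5.333; Pliocene 5.333–2.58; Furongian 497–485.4; Guadalupian 273.01–259.51; Oligocene 33.9–23.03 (Ma).
Larger Ma is earlier, so the oldest is Terreneuvian and the youngest is Pliocene; youngest to oldest: Pliocene, Miocene, Oligocene, Lopingian, Guadalupian, Furongian, Terreneuvian.
Oldest start 538.8 minus youngest end 2.58 gives 536.22 Myr overall.

Pliocene → Miocene → Oligocene → Lopingian → Guadalupian → Furongian → Terreneuvian; total span 536.22 Myr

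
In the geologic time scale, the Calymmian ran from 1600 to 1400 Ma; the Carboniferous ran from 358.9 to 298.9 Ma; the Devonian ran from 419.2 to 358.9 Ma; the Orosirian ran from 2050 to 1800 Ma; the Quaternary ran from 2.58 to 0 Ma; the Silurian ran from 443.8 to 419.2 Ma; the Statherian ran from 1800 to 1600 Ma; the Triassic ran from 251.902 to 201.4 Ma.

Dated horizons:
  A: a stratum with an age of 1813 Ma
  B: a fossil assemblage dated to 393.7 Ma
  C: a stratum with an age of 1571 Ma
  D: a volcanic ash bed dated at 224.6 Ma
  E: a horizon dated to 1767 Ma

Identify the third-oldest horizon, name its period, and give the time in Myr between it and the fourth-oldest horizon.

Sorted oldest-first by Ma: A (1813), E (1767), C (1571), B (393.7), D (224.6).
The third oldest is C at 1571 Ma, which lies in 1600–1400 Ma: the Calymmian.
The fourth oldest is B at 393.7 Ma; separation = |1571 − 393.7| = 1177.3 Myr.

C, in the Calymmian; 1177.3 million years to B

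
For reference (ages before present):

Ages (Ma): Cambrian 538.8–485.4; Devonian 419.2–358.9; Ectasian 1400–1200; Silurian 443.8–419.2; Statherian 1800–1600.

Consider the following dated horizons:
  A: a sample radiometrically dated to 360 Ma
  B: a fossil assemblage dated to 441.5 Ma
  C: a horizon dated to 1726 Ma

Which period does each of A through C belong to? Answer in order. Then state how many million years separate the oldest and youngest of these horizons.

A: 360 Ma lies in 419.2–358.9 Ma, so Devonian.
B: 441.5 Ma lies in 443.8–419.2 Ma, so Silurian.
C: 1726 Ma lies in 1800–1600 Ma, so Statherian.
Oldest = 1726 Ma, youngest = 360 Ma → span 1366 Myr.

A — Devonian; B — Silurian; C — Statherian; span 1366 million years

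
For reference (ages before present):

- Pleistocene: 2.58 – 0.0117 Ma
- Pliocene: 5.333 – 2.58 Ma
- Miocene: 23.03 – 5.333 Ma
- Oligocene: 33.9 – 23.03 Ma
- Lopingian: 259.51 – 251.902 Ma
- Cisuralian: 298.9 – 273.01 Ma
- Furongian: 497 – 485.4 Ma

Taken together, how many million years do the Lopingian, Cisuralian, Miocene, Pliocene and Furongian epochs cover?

Duration is start − end for each: (259.51 − 251.902) + (298.9 − 273.01) + (23.03 − 5.333) + (5.333 − 2.58) + (497 − 485.4).
That is 7.608 + 25.89 + 17.697 + 2.753 + 11.6, which totals 65.548 million years.

65.548 million years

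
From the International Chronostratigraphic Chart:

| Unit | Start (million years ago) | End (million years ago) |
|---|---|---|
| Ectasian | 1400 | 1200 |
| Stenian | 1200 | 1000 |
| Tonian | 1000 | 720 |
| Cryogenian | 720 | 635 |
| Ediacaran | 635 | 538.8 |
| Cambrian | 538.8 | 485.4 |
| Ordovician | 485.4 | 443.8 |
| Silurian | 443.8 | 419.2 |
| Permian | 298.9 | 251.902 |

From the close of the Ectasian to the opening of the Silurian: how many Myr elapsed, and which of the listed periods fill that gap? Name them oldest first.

The Ectasian closes at 1200 Ma and the Silurian opens at 443.8 Ma, so the interval is 1200 − 443.8 = 756.2 Myr.
A period fits inside if it starts at or after 1200 Ma and ends at or before 443.8 Ma; oldest first that gives Stenian, Tonian, Cryogenian, Ediacaran, Cambrian, Ordovician.

756.2 million years; Stenian, Tonian, Cryogenian, Ediacaran, Cambrian, Ordovician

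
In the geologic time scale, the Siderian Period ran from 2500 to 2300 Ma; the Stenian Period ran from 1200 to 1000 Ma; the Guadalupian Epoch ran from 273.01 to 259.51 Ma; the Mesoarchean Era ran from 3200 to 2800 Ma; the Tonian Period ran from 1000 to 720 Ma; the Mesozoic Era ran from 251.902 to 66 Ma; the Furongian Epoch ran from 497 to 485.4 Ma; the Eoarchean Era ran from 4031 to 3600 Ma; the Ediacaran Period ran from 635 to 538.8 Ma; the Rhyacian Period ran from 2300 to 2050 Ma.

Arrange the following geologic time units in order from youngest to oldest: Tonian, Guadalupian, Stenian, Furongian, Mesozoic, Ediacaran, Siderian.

Mesozoic, Guadalupian, Furongian, Ediacaran, Tonian, Stenian, Siderian

Read off each span (Ma): Tonian 1000–720; Guadalupian 273.01–259.51; Stenian 1200–1000; Furongian 497–485.4; Mesozoic 251.902–66; Ediacaran 635–538.8; Siderian 2500–2300.
Larger Ma is older, so oldest→youngest is Siderian, Stenian, Tonian, Ediacaran, Furongian, Guadalupian, Mesozoic; reverse it for youngest→oldest.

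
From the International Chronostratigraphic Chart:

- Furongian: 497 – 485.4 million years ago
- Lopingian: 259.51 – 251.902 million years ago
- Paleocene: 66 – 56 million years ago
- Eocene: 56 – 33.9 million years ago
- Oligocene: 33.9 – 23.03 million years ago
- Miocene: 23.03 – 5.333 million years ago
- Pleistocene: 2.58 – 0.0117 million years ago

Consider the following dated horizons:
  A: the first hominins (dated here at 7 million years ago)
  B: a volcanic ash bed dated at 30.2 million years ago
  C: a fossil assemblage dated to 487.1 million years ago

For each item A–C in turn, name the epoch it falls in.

A — Miocene; B — Oligocene; C — Furongian

A: 7 Ma lies in 23.03–5.333 Ma, so Miocene.
B: 30.2 Ma lies in 33.9–23.03 Ma, so Oligocene.
C: 487.1 Ma lies in 497–485.4 Ma, so Furongian.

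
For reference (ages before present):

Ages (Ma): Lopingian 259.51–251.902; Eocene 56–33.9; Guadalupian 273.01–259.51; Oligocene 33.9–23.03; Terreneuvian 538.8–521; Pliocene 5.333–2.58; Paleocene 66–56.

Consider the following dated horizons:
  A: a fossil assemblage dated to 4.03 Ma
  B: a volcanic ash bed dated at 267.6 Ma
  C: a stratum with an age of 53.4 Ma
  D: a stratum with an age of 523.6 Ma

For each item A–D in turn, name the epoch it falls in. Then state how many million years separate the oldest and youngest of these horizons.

Match each age against the start–end ranges in the excerpt: A = 4.03 Ma → Pliocene (5.333–2.58); B = 267.6 Ma → Guadalupian (273.01–259.51); C = 53.4 Ma → Eocene (56–33.9); D = 523.6 Ma → Terreneuvian (538.8–521).
The largest age is 523.6 Ma and the smallest is 4.03 Ma; their difference is 519.57 Myr.

A — Pliocene; B — Guadalupian; C — Eocene; D — Terreneuvian; span 519.57 million years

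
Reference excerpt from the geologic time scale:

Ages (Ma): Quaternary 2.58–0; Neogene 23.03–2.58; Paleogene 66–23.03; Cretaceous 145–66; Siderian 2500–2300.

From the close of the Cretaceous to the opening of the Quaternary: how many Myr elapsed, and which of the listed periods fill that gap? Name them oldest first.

End of Cretaceous = 66 Ma; start of Quaternary = 2.58 Ma.
Gap = 66 − 2.58 = 63.42 Myr.
Periods wholly inside 66–2.58 Ma: Paleogene (66–23.03), Neogene (23.03–2.58).

63.42 million years; Paleogene, Neogene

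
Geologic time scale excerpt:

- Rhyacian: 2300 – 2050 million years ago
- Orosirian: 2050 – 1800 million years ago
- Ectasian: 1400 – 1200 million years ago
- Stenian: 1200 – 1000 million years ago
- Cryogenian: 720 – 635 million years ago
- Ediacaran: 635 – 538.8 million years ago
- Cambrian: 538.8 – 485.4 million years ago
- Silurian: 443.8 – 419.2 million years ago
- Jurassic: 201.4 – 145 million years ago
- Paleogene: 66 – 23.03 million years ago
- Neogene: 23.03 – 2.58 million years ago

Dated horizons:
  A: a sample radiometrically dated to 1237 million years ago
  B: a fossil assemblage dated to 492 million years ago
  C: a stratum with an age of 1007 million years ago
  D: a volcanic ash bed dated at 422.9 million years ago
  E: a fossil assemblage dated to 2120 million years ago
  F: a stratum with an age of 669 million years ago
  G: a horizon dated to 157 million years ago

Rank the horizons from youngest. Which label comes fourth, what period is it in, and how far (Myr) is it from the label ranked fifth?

F, in the Cryogenian; 338 million years to C

Smaller Ma means younger, so youngest first: G 157 < D 422.9 < B 492 < F 669 < C 1007 < A 1237 < E 2120.
Counting 4 along gives F (669 Ma); the excerpt puts that inside the Cryogenian, 720–635 Ma.
Next in line is C (1007 Ma), and 1007 − 669 = 338 Myr.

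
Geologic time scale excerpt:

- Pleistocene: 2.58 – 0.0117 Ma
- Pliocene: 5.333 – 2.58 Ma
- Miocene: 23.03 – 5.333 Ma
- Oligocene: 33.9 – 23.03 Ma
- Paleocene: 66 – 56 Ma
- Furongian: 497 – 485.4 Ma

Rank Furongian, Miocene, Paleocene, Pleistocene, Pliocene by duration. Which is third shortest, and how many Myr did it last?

Durations: Furongian 11.6; Miocene 17.697; Paleocene 10; Pleistocene 2.5683; Pliocene 2.753 Myr.
Sorted shortest-first: Pleistocene (2.5683), Pliocene (2.753), Paleocene (10), Furongian (11.6), Miocene (17.697).
The third shortest is Paleocene at 10 Myr.

Paleocene, 10 million years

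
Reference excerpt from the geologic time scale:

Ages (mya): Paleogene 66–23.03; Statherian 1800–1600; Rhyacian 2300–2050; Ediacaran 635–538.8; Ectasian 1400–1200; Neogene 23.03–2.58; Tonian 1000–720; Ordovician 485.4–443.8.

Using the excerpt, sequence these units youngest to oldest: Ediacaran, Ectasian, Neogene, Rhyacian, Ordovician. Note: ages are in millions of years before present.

Neogene, Ordovician, Ediacaran, Ectasian, Rhyacian

The oldest of these is Rhyacian (starts 2300 Ma) and the youngest is Neogene (ends 2.58 Ma).
In between, by decreasing start age: Ectasian (1400), Ediacaran (635), Ordovician (485.4).
Listing youngest first means reversing that sequence.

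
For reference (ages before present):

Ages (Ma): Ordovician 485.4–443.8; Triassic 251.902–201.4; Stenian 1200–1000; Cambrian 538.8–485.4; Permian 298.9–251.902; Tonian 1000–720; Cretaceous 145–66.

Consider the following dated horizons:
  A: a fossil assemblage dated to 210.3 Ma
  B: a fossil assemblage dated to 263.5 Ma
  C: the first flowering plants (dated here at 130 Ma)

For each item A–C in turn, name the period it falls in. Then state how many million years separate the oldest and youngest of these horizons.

A — Triassic; B — Permian; C — Cretaceous; span 133.5 million years

Match each age against the start–end ranges in the excerpt: A = 210.3 Ma → Triassic (251.902–201.4); B = 263.5 Ma → Permian (298.9–251.902); C = 130 Ma → Cretaceous (145–66).
The largest age is 263.5 Ma and the smallest is 130 Ma; their difference is 133.5 Myr.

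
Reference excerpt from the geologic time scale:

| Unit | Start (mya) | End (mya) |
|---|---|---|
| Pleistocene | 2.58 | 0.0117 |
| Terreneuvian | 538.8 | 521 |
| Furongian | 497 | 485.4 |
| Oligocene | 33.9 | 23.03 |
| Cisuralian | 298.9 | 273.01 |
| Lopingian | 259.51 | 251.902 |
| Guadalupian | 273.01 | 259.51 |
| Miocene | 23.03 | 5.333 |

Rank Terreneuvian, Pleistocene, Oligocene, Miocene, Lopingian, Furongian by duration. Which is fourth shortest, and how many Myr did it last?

Furongian, 11.6 million years

Start − end for each: Terreneuvian 538.8 − 521 = 17.8; Pleistocene 2.58 − 0.0117 = 2.5683; Oligocene 33.9 − 23.03 = 10.87; Miocene 23.03 − 5.333 = 17.697; Lopingian 259.51 − 251.902 = 7.608; Furongian 497 − 485.4 = 11.6.
Ranking these from shortest: Pleistocene < Lopingian < Oligocene < Furongian < Miocene < Terreneuvian.
Position 4 in that ranking is Furongian, which lasted 11.6 Myr.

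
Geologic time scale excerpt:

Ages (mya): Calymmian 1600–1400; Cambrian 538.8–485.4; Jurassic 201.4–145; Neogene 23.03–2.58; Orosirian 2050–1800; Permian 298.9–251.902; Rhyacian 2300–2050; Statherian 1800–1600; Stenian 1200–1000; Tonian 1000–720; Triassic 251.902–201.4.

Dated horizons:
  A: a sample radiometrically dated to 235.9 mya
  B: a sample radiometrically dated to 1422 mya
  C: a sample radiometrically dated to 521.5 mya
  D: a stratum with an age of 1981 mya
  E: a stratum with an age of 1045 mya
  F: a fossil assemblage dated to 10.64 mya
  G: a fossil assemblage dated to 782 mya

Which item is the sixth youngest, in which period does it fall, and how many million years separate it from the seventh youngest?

B, in the Calymmian; 559 million years to D

Sorted youngest-first by Ma: F (10.64), A (235.9), C (521.5), G (782), E (1045), B (1422), D (1981).
The sixth youngest is B at 1422 Ma, which lies in 1600–1400 Ma: the Calymmian.
The seventh youngest is D at 1981 Ma; separation = |1422 − 1981| = 559 Myr.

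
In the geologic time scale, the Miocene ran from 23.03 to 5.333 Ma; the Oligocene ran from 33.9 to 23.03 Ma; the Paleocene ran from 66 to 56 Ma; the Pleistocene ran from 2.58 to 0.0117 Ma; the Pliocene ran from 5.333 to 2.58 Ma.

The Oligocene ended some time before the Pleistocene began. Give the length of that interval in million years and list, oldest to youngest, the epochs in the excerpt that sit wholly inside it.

The Oligocene closes at 23.03 Ma and the Pleistocene opens at 2.58 Ma, so the interval is 23.03 − 2.58 = 20.45 Myr.
An epoch fits inside if it starts at or after 23.03 Ma and ends at or before 2.58 Ma; oldest first that gives Miocene, Pliocene.

20.45 million years; Miocene, Pliocene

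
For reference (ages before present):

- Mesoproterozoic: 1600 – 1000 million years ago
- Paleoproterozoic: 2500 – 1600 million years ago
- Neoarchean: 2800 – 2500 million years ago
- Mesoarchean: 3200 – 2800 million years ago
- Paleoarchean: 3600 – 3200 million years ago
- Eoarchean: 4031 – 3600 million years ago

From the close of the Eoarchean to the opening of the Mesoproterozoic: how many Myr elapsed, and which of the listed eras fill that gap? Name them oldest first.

End of Eoarchean = 3600 Ma; start of Mesoproterozoic = 1600 Ma.
Gap = 3600 − 1600 = 2000 Myr.
Eras wholly inside 3600–1600 Ma: Paleoarchean (3600–3200), Mesoarchean (3200–2800), Neoarchean (2800–2500), Paleoproterozoic (2500–1600).

2000 million years; Paleoarchean, Mesoarchean, Neoarchean, Paleoproterozoic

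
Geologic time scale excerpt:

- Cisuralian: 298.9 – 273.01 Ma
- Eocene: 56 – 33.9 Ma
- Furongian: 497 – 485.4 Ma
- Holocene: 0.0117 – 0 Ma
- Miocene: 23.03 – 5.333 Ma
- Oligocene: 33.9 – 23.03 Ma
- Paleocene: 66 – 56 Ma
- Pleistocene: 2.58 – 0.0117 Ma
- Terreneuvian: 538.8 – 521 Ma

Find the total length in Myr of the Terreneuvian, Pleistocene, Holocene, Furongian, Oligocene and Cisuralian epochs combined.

Each duration: Terreneuvian = 17.8; Pleistocene = 2.5683; Holocene = 0.0117; Furongian = 11.6; Oligocene = 10.87; Cisuralian = 25.89.
Sum: 17.8 + 2.5683 + 0.0117 + 11.6 + 10.87 + 25.89 = 68.74 Myr.

68.74 million years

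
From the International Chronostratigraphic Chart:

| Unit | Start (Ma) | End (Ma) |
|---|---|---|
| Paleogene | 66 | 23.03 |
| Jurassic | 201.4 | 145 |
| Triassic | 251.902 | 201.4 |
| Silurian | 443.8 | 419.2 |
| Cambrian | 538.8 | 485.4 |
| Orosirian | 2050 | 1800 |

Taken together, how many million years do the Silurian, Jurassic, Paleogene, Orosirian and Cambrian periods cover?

427.37 million years

Each duration: Silurian = 24.6; Jurassic = 56.4; Paleogene = 42.97; Orosirian = 250; Cambrian = 53.4.
Sum: 24.6 + 56.4 + 42.97 + 250 + 53.4 = 427.37 Myr.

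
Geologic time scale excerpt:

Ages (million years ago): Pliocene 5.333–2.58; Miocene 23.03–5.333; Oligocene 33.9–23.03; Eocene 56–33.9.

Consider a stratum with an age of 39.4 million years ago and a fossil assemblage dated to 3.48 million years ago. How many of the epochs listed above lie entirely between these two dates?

2

The older date is 39.4 Ma and the younger is 3.48 Ma.
Epochs with start < 39.4 and end > 3.48 Ma: Oligocene (33.9–23.03), Miocene (23.03–5.333).
That is 2 complete epochs.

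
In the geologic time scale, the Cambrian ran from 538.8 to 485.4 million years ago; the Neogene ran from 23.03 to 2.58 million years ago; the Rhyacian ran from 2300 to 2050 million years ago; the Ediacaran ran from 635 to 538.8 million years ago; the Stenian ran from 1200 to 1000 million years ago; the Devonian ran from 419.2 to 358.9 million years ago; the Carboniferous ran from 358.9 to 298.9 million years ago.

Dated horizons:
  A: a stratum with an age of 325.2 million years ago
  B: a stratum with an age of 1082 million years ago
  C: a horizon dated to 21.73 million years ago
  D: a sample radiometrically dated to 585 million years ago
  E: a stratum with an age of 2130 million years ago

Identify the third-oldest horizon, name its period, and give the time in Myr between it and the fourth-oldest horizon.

D, in the Ediacaran; 259.8 million years to A

Larger Ma means older, so oldest first: E 2130 > B 1082 > D 585 > A 325.2 > C 21.73.
Counting 3 along gives D (585 Ma); the excerpt puts that inside the Ediacaran, 635–538.8 Ma.
Next in line is A (325.2 Ma), and 585 − 325.2 = 259.8 Myr.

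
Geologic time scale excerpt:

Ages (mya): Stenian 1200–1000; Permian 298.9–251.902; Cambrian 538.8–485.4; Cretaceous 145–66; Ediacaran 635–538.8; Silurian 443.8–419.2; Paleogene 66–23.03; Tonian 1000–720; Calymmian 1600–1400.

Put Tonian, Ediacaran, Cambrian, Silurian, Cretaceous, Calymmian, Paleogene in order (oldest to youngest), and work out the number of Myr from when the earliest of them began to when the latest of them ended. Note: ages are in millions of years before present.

Calymmian → Tonian → Ediacaran → Cambrian → Silurian → Cretaceous → Paleogene; total span 1576.97 Myr

From the excerpt: Tonian 1000–720; Ediacaran 635–538.8; Cambrian 538.8–485.4; Silurian 443.8–419.2; Cretaceous 145–66; Calymmian 1600–1400; Paleogene 66–23.03 (Ma).
Larger Ma is earlier, so the oldest is Calymmian and the youngest is Paleogene; oldest to youngest: Calymmian, Tonian, Ediacaran, Cambrian, Silurian, Cretaceous, Paleogene.
Oldest start 1600 minus youngest end 23.03 gives 1576.97 Myr overall.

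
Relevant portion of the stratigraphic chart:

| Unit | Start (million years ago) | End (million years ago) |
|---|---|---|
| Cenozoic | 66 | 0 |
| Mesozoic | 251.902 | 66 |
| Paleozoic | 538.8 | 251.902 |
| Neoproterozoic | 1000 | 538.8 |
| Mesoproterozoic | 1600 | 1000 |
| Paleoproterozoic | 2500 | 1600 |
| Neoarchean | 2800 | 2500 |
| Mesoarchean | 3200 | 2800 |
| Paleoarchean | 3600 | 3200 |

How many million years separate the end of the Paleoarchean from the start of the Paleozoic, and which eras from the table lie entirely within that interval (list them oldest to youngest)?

The Paleoarchean closes at 3200 Ma and the Paleozoic opens at 538.8 Ma, so the interval is 3200 − 538.8 = 2661.2 Myr.
An era fits inside if it starts at or after 3200 Ma and ends at or before 538.8 Ma; oldest first that gives Mesoarchean, Neoarchean, Paleoproterozoic, Mesoproterozoic, Neoproterozoic.

2661.2 million years; Mesoarchean, Neoarchean, Paleoproterozoic, Mesoproterozoic, Neoproterozoic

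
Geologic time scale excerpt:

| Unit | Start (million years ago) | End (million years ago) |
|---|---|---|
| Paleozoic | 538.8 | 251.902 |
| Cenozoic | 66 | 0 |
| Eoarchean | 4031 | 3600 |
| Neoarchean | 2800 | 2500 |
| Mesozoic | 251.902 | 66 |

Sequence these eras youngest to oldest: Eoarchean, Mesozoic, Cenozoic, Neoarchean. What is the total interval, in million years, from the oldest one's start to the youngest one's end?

From the excerpt: Eoarchean 4031–3600; Mesozoic 251.902–66; Cenozoic 66–0; Neoarchean 2800–2500 (Ma).
Larger Ma is earlier, so the oldest is Eoarchean and the youngest is Cenozoic; youngest to oldest: Cenozoic, Mesozoic, Neoarchean, Eoarchean.
Oldest start 4031 minus youngest end 0 gives 4031 Myr overall.

Cenozoic → Mesozoic → Neoarchean → Eoarchean; total span 4031 Myr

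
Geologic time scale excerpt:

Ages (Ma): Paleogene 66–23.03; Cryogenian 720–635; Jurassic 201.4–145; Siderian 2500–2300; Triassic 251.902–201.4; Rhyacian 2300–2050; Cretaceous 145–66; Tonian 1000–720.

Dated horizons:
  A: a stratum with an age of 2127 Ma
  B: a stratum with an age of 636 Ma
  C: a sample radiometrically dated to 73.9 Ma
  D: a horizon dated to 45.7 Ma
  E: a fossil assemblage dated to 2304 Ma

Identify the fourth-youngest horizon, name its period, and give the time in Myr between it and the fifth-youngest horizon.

Smaller Ma means younger, so youngest first: D 45.7 < C 73.9 < B 636 < A 2127 < E 2304.
Counting 4 along gives A (2127 Ma); the excerpt puts that inside the Rhyacian, 2300–2050 Ma.
Next in line is E (2304 Ma), and 2304 − 2127 = 177 Myr.

A, in the Rhyacian; 177 million years to E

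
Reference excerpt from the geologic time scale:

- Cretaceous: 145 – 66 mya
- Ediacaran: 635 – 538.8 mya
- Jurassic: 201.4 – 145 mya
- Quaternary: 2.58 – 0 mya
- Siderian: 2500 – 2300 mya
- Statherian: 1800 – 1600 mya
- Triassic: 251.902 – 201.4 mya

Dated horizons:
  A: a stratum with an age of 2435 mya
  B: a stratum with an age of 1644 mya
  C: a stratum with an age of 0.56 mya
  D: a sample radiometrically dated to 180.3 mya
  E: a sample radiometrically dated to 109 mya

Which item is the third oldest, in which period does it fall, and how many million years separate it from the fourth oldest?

D, in the Jurassic; 71.3 million years to E

Sorted oldest-first by Ma: A (2435), B (1644), D (180.3), E (109), C (0.56).
The third oldest is D at 180.3 Ma, which lies in 201.4–145 Ma: the Jurassic.
The fourth oldest is E at 109 Ma; separation = |180.3 − 109| = 71.3 Myr.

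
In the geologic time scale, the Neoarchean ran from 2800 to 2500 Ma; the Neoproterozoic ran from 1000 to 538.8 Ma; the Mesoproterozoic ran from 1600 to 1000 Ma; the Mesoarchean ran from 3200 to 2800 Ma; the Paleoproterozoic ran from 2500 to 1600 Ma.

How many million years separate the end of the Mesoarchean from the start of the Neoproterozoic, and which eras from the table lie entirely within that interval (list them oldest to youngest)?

1800 million years; Neoarchean, Paleoproterozoic, Mesoproterozoic

End of Mesoarchean = 2800 Ma; start of Neoproterozoic = 1000 Ma.
Gap = 2800 − 1000 = 1800 Myr.
Eras wholly inside 2800–1000 Ma: Neoarchean (2800–2500), Paleoproterozoic (2500–1600), Mesoproterozoic (1600–1000).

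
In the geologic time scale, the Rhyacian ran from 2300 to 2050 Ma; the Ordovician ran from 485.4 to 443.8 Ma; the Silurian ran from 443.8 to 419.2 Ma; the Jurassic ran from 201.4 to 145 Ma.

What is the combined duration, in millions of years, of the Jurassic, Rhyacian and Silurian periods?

Each duration: Jurassic = 56.4; Rhyacian = 250; Silurian = 24.6.
Sum: 56.4 + 250 + 24.6 = 331 Myr.

331 million years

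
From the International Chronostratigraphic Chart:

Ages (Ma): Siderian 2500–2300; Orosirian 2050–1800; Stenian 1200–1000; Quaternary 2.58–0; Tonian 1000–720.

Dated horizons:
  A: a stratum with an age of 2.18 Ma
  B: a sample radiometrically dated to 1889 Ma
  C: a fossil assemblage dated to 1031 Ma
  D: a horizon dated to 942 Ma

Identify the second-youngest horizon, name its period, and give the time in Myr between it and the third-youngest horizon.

D, in the Tonian; 89 million years to C

Sorted youngest-first by Ma: A (2.18), D (942), C (1031), B (1889).
The second youngest is D at 942 Ma, which lies in 1000–720 Ma: the Tonian.
The third youngest is C at 1031 Ma; separation = |942 − 1031| = 89 Myr.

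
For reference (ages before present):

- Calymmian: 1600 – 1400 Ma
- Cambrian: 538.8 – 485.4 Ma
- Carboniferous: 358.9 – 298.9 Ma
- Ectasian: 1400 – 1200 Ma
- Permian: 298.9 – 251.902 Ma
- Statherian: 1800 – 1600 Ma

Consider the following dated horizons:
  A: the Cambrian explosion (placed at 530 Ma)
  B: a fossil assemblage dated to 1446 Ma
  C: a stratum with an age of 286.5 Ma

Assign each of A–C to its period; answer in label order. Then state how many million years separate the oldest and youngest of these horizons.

A — Cambrian; B — Calymmian; C — Permian; span 1159.5 million years

A: 530 Ma lies in 538.8–485.4 Ma, so Cambrian.
B: 1446 Ma lies in 1600–1400 Ma, so Calymmian.
C: 286.5 Ma lies in 298.9–251.902 Ma, so Permian.
Oldest = 1446 Ma, youngest = 286.5 Ma → span 1159.5 Myr.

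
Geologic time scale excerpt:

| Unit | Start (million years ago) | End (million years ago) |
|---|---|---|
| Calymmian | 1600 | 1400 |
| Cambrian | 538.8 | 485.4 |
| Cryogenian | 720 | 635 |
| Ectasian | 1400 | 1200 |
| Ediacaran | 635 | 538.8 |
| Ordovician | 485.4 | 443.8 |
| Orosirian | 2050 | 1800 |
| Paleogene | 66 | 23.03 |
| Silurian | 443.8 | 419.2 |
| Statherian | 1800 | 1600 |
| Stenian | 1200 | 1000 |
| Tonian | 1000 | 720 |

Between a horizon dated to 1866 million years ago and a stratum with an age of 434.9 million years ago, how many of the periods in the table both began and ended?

1866 Ma sits inside the Orosirian (2050–1800) and 434.9 Ma inside the Silurian (443.8–419.2); neither of those is wholly between the two dates.
The listed periods lying completely between them are Statherian, Calymmian, Ectasian, Stenian, Tonian, Cryogenian, Ediacaran, Cambrian, Ordovician — 9 in all.

9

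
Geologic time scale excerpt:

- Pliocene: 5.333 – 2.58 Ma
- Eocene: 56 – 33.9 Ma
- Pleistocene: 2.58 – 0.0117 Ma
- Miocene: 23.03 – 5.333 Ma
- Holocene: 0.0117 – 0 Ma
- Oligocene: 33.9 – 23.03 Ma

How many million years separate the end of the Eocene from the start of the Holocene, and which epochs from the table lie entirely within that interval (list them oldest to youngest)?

The Eocene closes at 33.9 Ma and the Holocene opens at 0.0117 Ma, so the interval is 33.9 − 0.0117 = 33.8883 Myr.
An epoch fits inside if it starts at or after 33.9 Ma and ends at or before 0.0117 Ma; oldest first that gives Oligocene, Miocene, Pliocene, Pleistocene.

33.8883 million years; Oligocene, Miocene, Pliocene, Pleistocene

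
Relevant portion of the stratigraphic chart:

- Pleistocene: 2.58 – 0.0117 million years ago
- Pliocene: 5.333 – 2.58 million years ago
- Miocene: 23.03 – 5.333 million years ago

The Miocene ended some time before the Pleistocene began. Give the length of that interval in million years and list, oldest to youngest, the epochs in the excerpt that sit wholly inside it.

2.753 million years; Pliocene

The Miocene closes at 5.333 Ma and the Pleistocene opens at 2.58 Ma, so the interval is 5.333 − 2.58 = 2.753 Myr.
An epoch fits inside if it starts at or after 5.333 Ma and ends at or before 2.58 Ma; oldest first that gives Pliocene.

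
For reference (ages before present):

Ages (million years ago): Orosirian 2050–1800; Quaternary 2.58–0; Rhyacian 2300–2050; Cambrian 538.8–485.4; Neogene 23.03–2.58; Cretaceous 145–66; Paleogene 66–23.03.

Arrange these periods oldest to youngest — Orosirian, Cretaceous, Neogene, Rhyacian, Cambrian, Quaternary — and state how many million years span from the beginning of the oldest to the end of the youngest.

Rhyacian, Orosirian, Cambrian, Cretaceous, Neogene, Quaternary; total span 2300 Myr

Start ages (Ma): Rhyacian 2300, Orosirian 2050, Cambrian 538.8, Cretaceous 145, Neogene 23.03, Quaternary 2.58.
Ordered oldest to youngest: Rhyacian, Orosirian, Cambrian, Cretaceous, Neogene, Quaternary.
Span = 2300 − 0 = 2300 Myr.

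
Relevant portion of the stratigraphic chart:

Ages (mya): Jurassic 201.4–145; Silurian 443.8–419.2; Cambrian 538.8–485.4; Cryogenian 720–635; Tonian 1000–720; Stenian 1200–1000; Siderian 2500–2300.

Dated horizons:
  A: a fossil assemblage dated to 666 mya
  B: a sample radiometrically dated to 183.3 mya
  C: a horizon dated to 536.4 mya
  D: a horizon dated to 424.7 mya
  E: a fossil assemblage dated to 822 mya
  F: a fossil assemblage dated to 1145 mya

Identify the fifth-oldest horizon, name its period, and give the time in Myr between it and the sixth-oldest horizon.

Sorted oldest-first by Ma: F (1145), E (822), A (666), C (536.4), D (424.7), B (183.3).
The fifth oldest is D at 424.7 Ma, which lies in 443.8–419.2 Ma: the Silurian.
The sixth oldest is B at 183.3 Ma; separation = |424.7 − 183.3| = 241.4 Myr.

D, in the Silurian; 241.4 million years to B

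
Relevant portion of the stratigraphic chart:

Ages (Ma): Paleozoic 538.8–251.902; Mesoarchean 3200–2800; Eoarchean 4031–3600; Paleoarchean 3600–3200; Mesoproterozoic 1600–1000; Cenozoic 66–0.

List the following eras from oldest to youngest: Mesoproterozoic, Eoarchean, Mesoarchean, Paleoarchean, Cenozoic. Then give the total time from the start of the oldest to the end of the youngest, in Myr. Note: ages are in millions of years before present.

Eoarchean, Paleoarchean, Mesoarchean, Mesoproterozoic, Cenozoic; total span 4031 Myr

From the excerpt: Mesoproterozoic 1600–1000; Eoarchean 4031–3600; Mesoarchean 3200–2800; Paleoarchean 3600–3200; Cenozoic 66–0 (Ma).
Larger Ma is earlier, so the oldest is Eoarchean and the youngest is Cenozoic; oldest to youngest: Eoarchean, Paleoarchean, Mesoarchean, Mesoproterozoic, Cenozoic.
Oldest start 4031 minus youngest end 0 gives 4031 Myr overall.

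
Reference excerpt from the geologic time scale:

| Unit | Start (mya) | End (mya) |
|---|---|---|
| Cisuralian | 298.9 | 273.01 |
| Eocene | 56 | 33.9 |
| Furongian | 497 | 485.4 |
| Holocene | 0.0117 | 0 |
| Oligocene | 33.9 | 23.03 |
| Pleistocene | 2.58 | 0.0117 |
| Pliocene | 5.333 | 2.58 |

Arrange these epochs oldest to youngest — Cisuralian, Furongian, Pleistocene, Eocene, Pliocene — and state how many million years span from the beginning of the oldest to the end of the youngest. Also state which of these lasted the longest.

Start ages (Ma): Furongian 497, Cisuralian 298.9, Eocene 56, Pliocene 5.333, Pleistocene 2.58.
Ordered oldest to youngest: Furongian, Cisuralian, Eocene, Pliocene, Pleistocene.
Span = 497 − 0.0117 = 496.9883 Myr.
Durations: Pliocene 2.753, Cisuralian 25.89, Eocene 22.1, Pleistocene 2.5683, Furongian 11.6 → longest is Cisuralian (25.89 Myr).

Furongian → Cisuralian → Eocene → Pliocene → Pleistocene; total span 496.9883 Myr; longest is Cisuralian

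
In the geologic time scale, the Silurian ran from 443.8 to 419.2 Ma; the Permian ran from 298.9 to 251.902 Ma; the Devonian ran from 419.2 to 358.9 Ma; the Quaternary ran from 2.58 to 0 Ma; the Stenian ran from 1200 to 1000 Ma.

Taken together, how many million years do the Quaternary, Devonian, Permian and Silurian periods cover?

Duration is start − end for each: (2.58 − 0) + (419.2 − 358.9) + (298.9 − 251.902) + (443.8 − 419.2).
That is 2.58 + 60.3 + 46.998 + 24.6, which totals 134.478 million years.

134.478 million years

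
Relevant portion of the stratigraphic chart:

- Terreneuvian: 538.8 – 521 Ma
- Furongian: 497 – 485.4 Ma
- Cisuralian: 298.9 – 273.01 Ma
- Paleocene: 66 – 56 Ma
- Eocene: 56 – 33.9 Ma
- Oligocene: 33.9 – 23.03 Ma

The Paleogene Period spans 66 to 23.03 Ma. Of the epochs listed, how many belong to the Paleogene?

Epochs inside 66–23.03 Ma: Paleocene, Eocene, Oligocene — 3 in total.

3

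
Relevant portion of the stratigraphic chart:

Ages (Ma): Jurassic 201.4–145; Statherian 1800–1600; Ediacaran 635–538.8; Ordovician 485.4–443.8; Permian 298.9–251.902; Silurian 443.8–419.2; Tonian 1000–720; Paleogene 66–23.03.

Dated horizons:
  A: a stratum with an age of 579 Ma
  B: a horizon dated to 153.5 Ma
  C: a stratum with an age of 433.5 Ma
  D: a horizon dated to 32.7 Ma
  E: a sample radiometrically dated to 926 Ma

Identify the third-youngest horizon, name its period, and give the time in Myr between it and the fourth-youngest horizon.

Smaller Ma means younger, so youngest first: D 32.7 < B 153.5 < C 433.5 < A 579 < E 926.
Counting 3 along gives C (433.5 Ma); the excerpt puts that inside the Silurian, 443.8–419.2 Ma.
Next in line is A (579 Ma), and 579 − 433.5 = 145.5 Myr.

C, in the Silurian; 145.5 million years to A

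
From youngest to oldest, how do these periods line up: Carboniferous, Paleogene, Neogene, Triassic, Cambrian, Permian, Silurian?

Neogene, Paleogene, Triassic, Permian, Carboniferous, Silurian, Cambrian

Era membership (oldest first within each) — Paleozoic: Cambrian, Silurian, Carboniferous, Permian; Mesozoic: Triassic; Cenozoic: Paleogene, Neogene. Paleozoic precedes Mesozoic, which precedes Cenozoic. Concatenating the groups in that era order and then reversing gives youngest to oldest.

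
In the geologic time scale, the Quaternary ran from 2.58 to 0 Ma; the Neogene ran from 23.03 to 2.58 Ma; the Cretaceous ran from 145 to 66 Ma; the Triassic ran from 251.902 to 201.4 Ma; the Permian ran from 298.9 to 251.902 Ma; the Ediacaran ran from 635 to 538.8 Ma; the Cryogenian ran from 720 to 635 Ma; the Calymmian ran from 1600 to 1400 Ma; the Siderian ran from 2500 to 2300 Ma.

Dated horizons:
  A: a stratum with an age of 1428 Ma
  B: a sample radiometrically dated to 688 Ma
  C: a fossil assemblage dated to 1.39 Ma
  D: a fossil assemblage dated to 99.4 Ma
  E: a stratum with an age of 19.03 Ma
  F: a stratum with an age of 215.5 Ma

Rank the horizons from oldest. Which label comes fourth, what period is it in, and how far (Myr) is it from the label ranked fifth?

D, in the Cretaceous; 80.37 million years to E

Larger Ma means older, so oldest first: A 1428 > B 688 > F 215.5 > D 99.4 > E 19.03 > C 1.39.
Counting 4 along gives D (99.4 Ma); the excerpt puts that inside the Cretaceous, 145–66 Ma.
Next in line is E (19.03 Ma), and 99.4 − 19.03 = 80.37 Myr.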